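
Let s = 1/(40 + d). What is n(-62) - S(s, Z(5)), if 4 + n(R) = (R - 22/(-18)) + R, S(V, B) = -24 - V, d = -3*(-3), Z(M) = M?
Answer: -45316/441 ≈ -102.76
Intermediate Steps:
d = 9
s = 1/49 (s = 1/(40 + 9) = 1/49 ≈ 0.020408)
n(R) = -25/9 + 2*R (n(R) = -4 + ((R - 22/(-18)) + R) = -4 + ((R - 22*(-1/18)) + R) = -4 + ((R + 11/9) + R) = -4 + ((11/9 + R) + R) = -4 + (11/9 + 2*R) = -25/9 + 2*R)
n(-62) - S(s, Z(5)) = (-25/9 + 2*(-62)) - (-24 - 1*1/49) = (-25/9 - 124) - (-24 - 1/49) = -1141/9 - 1*(-1177/49) = -1141/9 + 1177/49 = -45316/441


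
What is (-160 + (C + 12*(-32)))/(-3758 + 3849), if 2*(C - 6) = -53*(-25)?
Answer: 249/182 ≈ 1.3681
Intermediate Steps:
C = 1337/2 (C = 6 + (-53*(-25))/2 = 6 + (1/2)*1325 = 6 + 1325/2 = 1337/2 ≈ 668.50)
(-160 + (C + 12*(-32)))/(-3758 + 3849) = (-160 + (1337/2 + 12*(-32)))/(-3758 + 3849) = (-160 + (1337/2 - 384))/91 = (-160 + 569/2)*(1/91) = (249/2)*(1/91) = 249/182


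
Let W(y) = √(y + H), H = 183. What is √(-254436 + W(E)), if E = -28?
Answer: √(-254436 + √155) ≈ 504.4*I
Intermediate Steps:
W(y) = √(183 + y) (W(y) = √(y + 183) = √(183 + y))
√(-254436 + W(E)) = √(-254436 + √(183 - 28)) = √(-254436 + √155)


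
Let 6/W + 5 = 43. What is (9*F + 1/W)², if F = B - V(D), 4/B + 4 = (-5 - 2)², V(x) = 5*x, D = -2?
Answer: 2122849/225 ≈ 9434.9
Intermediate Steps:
W = 3/19 (W = 6/(-5 + 43) = 6/38 = 6*(1/38) = 3/19 ≈ 0.15789)
B = 4/45 (B = 4/(-4 + (-5 - 2)²) = 4/(-4 + (-7)²) = 4/(-4 + 49) = 4/45 ≈ 0.088889)
F = 454/45 (F = 4/45 - 5*(-2) = 4/45 - 1*(-10) = 4/45 + 10 = 454/45 ≈ 10.089)
(9*F + 1/W)² = (9*(454/45) + 1/(3/19))² = (454/5 + 19/3)² = (1457/15)² = 2122849/225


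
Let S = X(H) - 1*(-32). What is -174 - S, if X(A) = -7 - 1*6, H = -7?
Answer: -193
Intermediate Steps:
X(A) = -13 (X(A) = -7 - 6 = -13)
S = 19 (S = -13 - 1*(-32) = -13 + 32 = 19)
-174 - S = -174 - 1*19 = -174 - 19 = -193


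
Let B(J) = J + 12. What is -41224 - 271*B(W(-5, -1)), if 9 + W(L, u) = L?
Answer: -40682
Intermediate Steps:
W(L, u) = -9 + L
B(J) = 12 + J
-41224 - 271*B(W(-5, -1)) = -41224 - 271*(12 + (-9 - 5)) = -41224 - 271*(12 - 14) = -41224 - 271*(-2) = -41224 - 1*(-542) = -41224 + 542 = -40682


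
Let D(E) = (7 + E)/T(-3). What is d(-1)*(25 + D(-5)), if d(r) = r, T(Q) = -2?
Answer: -24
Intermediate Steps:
D(E) = -7/2 - E/2 (D(E) = (7 + E)/(-2) = (7 + E)*(-½) = -7/2 - E/2)
d(-1)*(25 + D(-5)) = -(25 + (-7/2 - ½*(-5))) = -(25 + (-7/2 + 5/2)) = -(25 - 1) = -1*24 = -24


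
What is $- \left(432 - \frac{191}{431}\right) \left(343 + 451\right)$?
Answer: $- \frac{147684794}{431} \approx -3.4266 \cdot 10^{5}$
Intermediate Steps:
$- \left(432 - \frac{191}{431}\right) \left(343 + 451\right) = - \left(432 - \frac{191}{431}\right) 794 = - \frac{186001 \cdot 794}{431} = \left(-1\right) \frac{147684794}{431} = - \frac{147684794}{431}$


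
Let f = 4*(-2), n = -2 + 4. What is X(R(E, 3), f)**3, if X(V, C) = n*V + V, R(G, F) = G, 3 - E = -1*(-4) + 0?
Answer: -27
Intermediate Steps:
n = 2
E = -1 (E = 3 - (-1*(-4) + 0) = 3 - (4 + 0) = 3 - 1*4 = 3 - 4 = -1)
f = -8
X(V, C) = 3*V (X(V, C) = 2*V + V = 3*V)
X(R(E, 3), f)**3 = (3*(-1))**3 = (-3)**3 = -27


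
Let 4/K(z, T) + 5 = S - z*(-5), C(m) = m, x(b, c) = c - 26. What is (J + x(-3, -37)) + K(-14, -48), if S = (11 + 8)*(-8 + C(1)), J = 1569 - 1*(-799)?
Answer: 119859/52 ≈ 2305.0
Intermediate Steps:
x(b, c) = -26 + c
J = 2368 (J = 1569 + 799 = 2368)
S = -133 (S = (11 + 8)*(-8 + 1) = 19*(-7) = -133)
K(z, T) = 4/(-138 + 5*z) (K(z, T) = 4/(-5 + (-133 - z*(-5))) = 4/(-5 + (-133 - (-5)*z)) = 4/(-5 + (-133 + 5*z)) = 4/(-138 + 5*z))
(J + x(-3, -37)) + K(-14, -48) = (2368 + (-26 - 37)) + 4/(-138 + 5*(-14)) = (2368 - 63) + 4/(-138 - 70) = 2305 + 4/(-208) = 2305 + 4*(-1/208) = 2305 - 1/52 = 119859/52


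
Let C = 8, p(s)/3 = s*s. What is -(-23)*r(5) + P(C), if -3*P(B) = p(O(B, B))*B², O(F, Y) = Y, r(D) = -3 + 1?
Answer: -4142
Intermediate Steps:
r(D) = -2
p(s) = 3*s² (p(s) = 3*(s*s) = 3*s²)
P(B) = -B⁴ (P(B) = -3*B²*B²/3 = -B⁴)
-(-23)*r(5) + P(C) = -(-23)*(-2) - 1*8⁴ = -23*2 - 1*4096 = -46 - 4096 = -4142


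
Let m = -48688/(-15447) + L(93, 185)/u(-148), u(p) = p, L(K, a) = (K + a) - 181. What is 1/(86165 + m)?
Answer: 2286156/196992339205 ≈ 1.1605e-5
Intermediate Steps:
L(K, a) = -181 + K + a
m = 5707465/2286156 (m = -48688/(-15447) + (-181 + 93 + 185)/(-148) = -48688*(-1/15447) + 97*(-1/148) = 48688/15447 - 97/148 = 5707465/2286156 ≈ 2.4965)
1/(86165 + m) = 1/(86165 + 5707465/2286156) = 1/(196992339205/2286156) = 2286156/196992339205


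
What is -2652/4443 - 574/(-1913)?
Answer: -840998/2833153 ≈ -0.29684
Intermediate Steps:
-2652/4443 - 574/(-1913) = -2652*1/4443 - 574*(-1/1913) = -884/1481 + 574/1913 = -840998/2833153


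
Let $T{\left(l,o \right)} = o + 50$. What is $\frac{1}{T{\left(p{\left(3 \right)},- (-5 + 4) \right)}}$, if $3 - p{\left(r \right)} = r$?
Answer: $\frac{1}{51} \approx 0.019608$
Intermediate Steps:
$p{\left(r \right)} = 3 - r$
$T{\left(l,o \right)} = 50 + o$
$\frac{1}{T{\left(p{\left(3 \right)},- (-5 + 4) \right)}} = \frac{1}{50 - \left(-5 + 4\right)} = \frac{1}{50 - -1} = \frac{1}{50 + 1} = \frac{1}{51}$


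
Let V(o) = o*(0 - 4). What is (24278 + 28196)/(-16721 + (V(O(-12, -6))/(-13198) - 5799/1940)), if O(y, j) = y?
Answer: -671775296440/214101559421 ≈ -3.1376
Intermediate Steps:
V(o) = -4*o (V(o) = o*(-4) = -4*o)
(24278 + 28196)/(-16721 + (V(O(-12, -6))/(-13198) - 5799/1940)) = (24278 + 28196)/(-16721 + (-4*(-12)/(-13198) - 5799/1940)) = 52474/(-16721 + (48*(-1/13198) - 5799*1/1940)) = 52474/(-16721 + (-24/6599 - 5799/1940)) = 52474/(-16721 - 38314161/12802060) = 52474/(-214101559421/12802060) = 52474*(-12802060/214101559421) = -671775296440/214101559421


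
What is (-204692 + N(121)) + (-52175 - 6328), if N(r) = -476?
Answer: -263671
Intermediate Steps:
(-204692 + N(121)) + (-52175 - 6328) = (-204692 - 476) + (-52175 - 6328) = -205168 - 58503 = -263671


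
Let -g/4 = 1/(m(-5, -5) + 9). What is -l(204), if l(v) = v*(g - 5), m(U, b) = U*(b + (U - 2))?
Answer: 23732/23 ≈ 1031.8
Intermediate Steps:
m(U, b) = U*(-2 + U + b) (m(U, b) = U*(b + (-2 + U)) = U*(-2 + U + b))
g = -4/69 (g = -4/(-5*(-2 - 5 - 5) + 9) = -4/(-5*(-12) + 9) = -4/(60 + 9) = -4/69 ≈ -0.057971)
l(v) = -349*v/69 (l(v) = v*(-4/69 - 5) = v*(-349/69) = -349*v/69)
-l(204) = -(-349)*204/69 = -1*(-23732/23) = 23732/23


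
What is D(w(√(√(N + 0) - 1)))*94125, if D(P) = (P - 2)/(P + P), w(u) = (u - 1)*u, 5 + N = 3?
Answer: 94125*(3 + √(-1 + I*√2) - I*√2)/(2*(1 + √(-1 + I*√2) - I*√2)) ≈ 1.0437e+5 + 8763.3*I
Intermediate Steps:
N = -2 (N = -5 + 3 = -2)
w(u) = u*(-1 + u) (w(u) = (-1 + u)*u = u*(-1 + u))
D(P) = (-2 + P)/(2*P) (D(P) = (-2 + P)/((2*P)) = (-2 + P)*(1/(2*P)) = (-2 + P)/(2*P))
D(w(√(√(N + 0) - 1)))*94125 = ((-2 + √(√(-2 + 0) - 1)*(-1 + √(√(-2 + 0) - 1)))/(2*((√(√(-2 + 0) - 1)*(-1 + √(√(-2 + 0) - 1))))))*94125 = ((-2 + √(√(-2) - 1)*(-1 + √(√(-2) - 1)))/(2*((√(√(-2) - 1)*(-1 + √(√(-2) - 1))))))*94125 = ((-2 + √(I*√2 - 1)*(-1 + √(I*√2 - 1)))/(2*((√(I*√2 - 1)*(-1 + √(I*√2 - 1))))))*94125 = ((-2 + √(-1 + I*√2)*(-1 + √(-1 + I*√2)))/(2*((√(-1 + I*√2)*(-1 + √(-1 + I*√2))))))*94125 = ((1/((-1 + √(-1 + I*√2))*√(-1 + I*√2)))*(-2 + √(-1 + I*√2)*(-1 + √(-1 + I*√2)))/2)*94125 = ((-2 + √(-1 + I*√2)*(-1 + √(-1 + I*√2)))/(2*(-1 + √(-1 + I*√2))*√(-1 + I*√2)))*94125 = 94125*(-2 + √(-1 + I*√2)*(-1 + √(-1 + I*√2)))/(2*(-1 + √(-1 + I*√2))*√(-1 + I*√2))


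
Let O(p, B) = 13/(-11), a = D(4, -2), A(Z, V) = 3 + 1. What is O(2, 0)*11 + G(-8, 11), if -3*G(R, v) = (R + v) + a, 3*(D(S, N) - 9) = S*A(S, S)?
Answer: -169/9 ≈ -18.778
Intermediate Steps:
A(Z, V) = 4
D(S, N) = 9 + 4*S/3 (D(S, N) = 9 + (S*4)/3 = 9 + (4*S)/3 = 9 + 4*S/3)
a = 43/3 (a = 9 + (4/3)*4 = 9 + 16/3 = 43/3 ≈ 14.333)
O(p, B) = -13/11 (O(p, B) = 13*(-1/11) = -13/11)
G(R, v) = -43/9 - R/3 - v/3 (G(R, v) = -((R + v) + 43/3)/3 = -(43/3 + R + v)/3 = -43/9 - R/3 - v/3)
O(2, 0)*11 + G(-8, 11) = -13/11*11 + (-43/9 - ⅓*(-8) - ⅓*11) = -13 + (-43/9 + 8/3 - 11/3) = -13 - 52/9 = -169/9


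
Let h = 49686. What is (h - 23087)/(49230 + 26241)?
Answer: 26599/75471 ≈ 0.35244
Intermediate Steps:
(h - 23087)/(49230 + 26241) = (49686 - 23087)/(49230 + 26241) = 26599/75471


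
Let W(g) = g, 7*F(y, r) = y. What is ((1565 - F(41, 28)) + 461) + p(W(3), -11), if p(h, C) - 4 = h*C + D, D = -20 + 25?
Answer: 13973/7 ≈ 1996.1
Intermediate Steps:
F(y, r) = y/7
D = 5
p(h, C) = 9 + C*h (p(h, C) = 4 + (h*C + 5) = 4 + (C*h + 5) = 4 + (5 + C*h) = 9 + C*h)
((1565 - F(41, 28)) + 461) + p(W(3), -11) = ((1565 - 41/7) + 461) + (9 - 11*3) = ((1565 - 1*41/7) + 461) + (9 - 33) = ((1565 - 41/7) + 461) - 24 = (10914/7 + 461) - 24 = 14141/7 - 24 = 13973/7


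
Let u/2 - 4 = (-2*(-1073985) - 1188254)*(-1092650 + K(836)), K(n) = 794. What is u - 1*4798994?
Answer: -2095748144778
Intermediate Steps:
u = -2095743345784 (u = 8 + 2*((-2*(-1073985) - 1188254)*(-1092650 + 794)) = 8 + 2*((2147970 - 1188254)*(-1091856)) = 8 + 2*(959716*(-1091856)) = 8 + 2*(-1047871672896) = 8 - 2095743345792 = -2095743345784)
u - 1*4798994 = -2095743345784 - 1*4798994 = -2095743345784 - 4798994 = -2095748144778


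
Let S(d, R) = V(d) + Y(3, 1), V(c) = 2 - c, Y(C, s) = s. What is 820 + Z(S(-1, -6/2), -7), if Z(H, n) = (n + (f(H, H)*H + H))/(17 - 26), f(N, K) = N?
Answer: 7367/9 ≈ 818.56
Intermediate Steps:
S(d, R) = 3 - d (S(d, R) = (2 - d) + 1 = 3 - d)
Z(H, n) = -H/9 - n/9 - H²/9 (Z(H, n) = (n + (H*H + H))/(17 - 26) = (n + (H² + H))/(-9) = (n + (H + H²))*(-⅑) = (H + n + H²)*(-⅑) = -H/9 - n/9 - H²/9)
820 + Z(S(-1, -6/2), -7) = 820 + (-(3 - 1*(-1))/9 - ⅑*(-7) - (3 - 1*(-1))²/9) = 820 + (-(3 + 1)/9 + 7/9 - (3 + 1)²/9) = 820 + (-⅑*4 + 7/9 - ⅑*4²) = 820 + (-4/9 + 7/9 - ⅑*16) = 820 + (-4/9 + 7/9 - 16/9) = 820 - 13/9 = 7367/9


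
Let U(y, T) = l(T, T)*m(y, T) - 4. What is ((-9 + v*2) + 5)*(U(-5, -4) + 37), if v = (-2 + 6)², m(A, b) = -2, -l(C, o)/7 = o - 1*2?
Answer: -1428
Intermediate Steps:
l(C, o) = 14 - 7*o (l(C, o) = -7*(o - 1*2) = -7*(o - 2) = -7*(-2 + o) = 14 - 7*o)
v = 16 (v = 4² = 16)
U(y, T) = -32 + 14*T (U(y, T) = (14 - 7*T)*(-2) - 4 = (-28 + 14*T) - 4 = -32 + 14*T)
((-9 + v*2) + 5)*(U(-5, -4) + 37) = ((-9 + 16*2) + 5)*((-32 + 14*(-4)) + 37) = ((-9 + 32) + 5)*((-32 - 56) + 37) = (23 + 5)*(-88 + 37) = 28*(-51) = -1428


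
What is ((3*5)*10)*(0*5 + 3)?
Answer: 450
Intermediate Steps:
((3*5)*10)*(0*5 + 3) = (15*10)*(0 + 3) = 150*3 = 450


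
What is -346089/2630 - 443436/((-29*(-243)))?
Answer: -1201708621/6177870 ≈ -194.52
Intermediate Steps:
-346089/2630 - 443436/((-29*(-243))) = -346089*1/2630 - 443436/7047 = -346089/2630 - 443436*1/7047 = -346089/2630 - 147812/2349 = -1201708621/6177870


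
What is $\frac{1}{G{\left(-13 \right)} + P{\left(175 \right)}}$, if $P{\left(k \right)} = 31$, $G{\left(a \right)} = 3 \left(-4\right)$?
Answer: $\frac{1}{19} \approx 0.052632$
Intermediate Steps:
$G{\left(a \right)} = -12$
$\frac{1}{G{\left(-13 \right)} + P{\left(175 \right)}} = \frac{1}{-12 + 31} = \frac{1}{19}$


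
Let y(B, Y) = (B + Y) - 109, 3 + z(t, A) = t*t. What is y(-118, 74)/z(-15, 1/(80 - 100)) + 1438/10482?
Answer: -214085/387834 ≈ -0.55200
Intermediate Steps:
z(t, A) = -3 + t**2 (z(t, A) = -3 + t*t = -3 + t**2)
y(B, Y) = -109 + B + Y
y(-118, 74)/z(-15, 1/(80 - 100)) + 1438/10482 = (-109 - 118 + 74)/(-3 + (-15)**2) + 1438/10482 = -153/(-3 + 225) + 1438*(1/10482) = -153/222 + 719/5241 = -153*1/222 + 719/5241 = -51/74 + 719/5241 = -214085/387834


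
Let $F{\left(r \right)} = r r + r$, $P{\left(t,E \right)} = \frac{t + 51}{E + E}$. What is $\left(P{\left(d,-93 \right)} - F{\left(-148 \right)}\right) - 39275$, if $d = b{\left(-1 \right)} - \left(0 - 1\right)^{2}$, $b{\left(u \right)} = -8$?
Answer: $- \frac{1891968}{31} \approx -61031.0$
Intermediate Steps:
$d = -9$ ($d = -8 - \left(0 - 1\right)^{2} = -8 - \left(-1\right)^{2} = -8 - 1 = -9$)
$P{\left(t,E \right)} = \frac{51 + t}{2 E}$
$F{\left(r \right)} = r + r^{2}$ ($F{\left(r \right)} = r^{2} + r = r + r^{2}$)
$\left(P{\left(d,-93 \right)} - F{\left(-148 \right)}\right) - 39275 = \left(\frac{51 - 9}{2 \left(-93\right)} - - 148 \left(1 - 148\right)\right) - 39275 = \left(\frac{1}{2} \left(- \frac{1}{93}\right) 42 - \left(-148\right) \left(-147\right)\right) - 39275 = \left(- \frac{7}{31} - 21756\right) - 39275 = - \frac{674443}{31} - 39275 = - \frac{1891968}{31}$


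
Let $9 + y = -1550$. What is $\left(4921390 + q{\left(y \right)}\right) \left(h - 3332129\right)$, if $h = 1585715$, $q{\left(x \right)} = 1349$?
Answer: $-8597140307946$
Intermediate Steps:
$y = -1559$ ($y = -9 - 1550 = -1559$)
$\left(4921390 + q{\left(y \right)}\right) \left(h - 3332129\right) = \left(4921390 + 1349\right) \left(1585715 - 3332129\right) = 4922739 \left(-1746414\right) = -8597140307946$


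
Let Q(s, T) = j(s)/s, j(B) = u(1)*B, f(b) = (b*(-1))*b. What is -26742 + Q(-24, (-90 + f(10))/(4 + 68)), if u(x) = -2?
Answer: -26744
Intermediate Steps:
f(b) = -b**2 (f(b) = (-b)*b = -b**2)
j(B) = -2*B
Q(s, T) = -2 (Q(s, T) = (-2*s)/s = -2)
-26742 + Q(-24, (-90 + f(10))/(4 + 68)) = -26742 - 2 = -26744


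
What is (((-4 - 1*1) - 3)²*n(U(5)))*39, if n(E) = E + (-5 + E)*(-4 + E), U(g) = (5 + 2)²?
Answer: 5064384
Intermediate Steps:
U(g) = 49 (U(g) = 7² = 49)
(((-4 - 1*1) - 3)²*n(U(5)))*39 = (((-4 - 1*1) - 3)²*(20 + 49² - 8*49))*39 = (((-4 - 1) - 3)²*(20 + 2401 - 392))*39 = ((-5 - 3)²*2029)*39 = ((-8)²*2029)*39 = (64*2029)*39 = 129856*39 = 5064384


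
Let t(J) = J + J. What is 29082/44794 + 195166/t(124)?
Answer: 2187369535/2777228 ≈ 787.61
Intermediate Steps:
t(J) = 2*J
29082/44794 + 195166/t(124) = 29082/44794 + 195166/((2*124)) = 29082*(1/44794) + 195166/248 = 14541/22397 + 195166*(1/248) = 14541/22397 + 97583/124 = 2187369535/2777228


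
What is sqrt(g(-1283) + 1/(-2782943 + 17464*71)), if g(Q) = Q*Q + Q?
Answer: sqrt(3916029644422785807)/1542999 ≈ 1282.5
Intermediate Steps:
g(Q) = Q + Q**2 (g(Q) = Q**2 + Q = Q + Q**2)
sqrt(g(-1283) + 1/(-2782943 + 17464*71)) = sqrt(-1283*(1 - 1283) + 1/(-2782943 + 17464*71)) = sqrt(-1283*(-1282) + 1/(-2782943 + 1239944)) = sqrt(1644806 + 1/(-1542999)) = sqrt(1644806 - 1/1542999) = sqrt(2537934013193/1542999) = sqrt(3916029644422785807)/1542999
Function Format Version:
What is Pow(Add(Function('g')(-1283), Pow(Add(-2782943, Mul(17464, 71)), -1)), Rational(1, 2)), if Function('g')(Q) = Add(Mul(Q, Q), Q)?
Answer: Mul(Rational(1, 1542999), Pow(3916029644422785807, Rational(1, 2))) ≈ 1282.5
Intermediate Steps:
Function('g')(Q) = Add(Q, Pow(Q, 2)) (Function('g')(Q) = Add(Pow(Q, 2), Q) = Add(Q, Pow(Q, 2)))
Pow(Add(Function('g')(-1283), Pow(Add(-2782943, Mul(17464, 71)), -1)), Rational(1, 2)) = Pow(Add(Mul(-1283, Add(1, -1283)), Pow(Add(-2782943, Mul(17464, 71)), -1)), Rational(1, 2)) = Pow(Add(Mul(-1283, -1282), Pow(Add(-2782943, 1239944), -1)), Rational(1, 2)) = Pow(Add(1644806, Pow(-1542999, -1)), Rational(1, 2)) = Pow(Add(1644806, Rational(-1, 1542999)), Rational(1, 2)) = Pow(Rational(2537934013193, 1542999), Rational(1, 2)) = Mul(Rational(1, 1542999), Pow(3916029644422785807, Rational(1, 2)))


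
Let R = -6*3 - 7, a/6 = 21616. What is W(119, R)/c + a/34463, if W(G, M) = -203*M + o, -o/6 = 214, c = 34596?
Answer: 4617612049/1192281948 ≈ 3.8729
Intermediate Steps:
o = -1284 (o = -6*214 = -1284)
a = 129696 (a = 6*21616 = 129696)
R = -25 (R = -18 - 7 = -25)
W(G, M) = -1284 - 203*M (W(G, M) = -203*M - 1284 = -1284 - 203*M)
W(119, R)/c + a/34463 = (-1284 - 203*(-25))/34596 + 129696/34463 = (-1284 + 5075)*(1/34596) + 129696*(1/34463) = 3791*(1/34596) + 129696/34463 = 3791/34596 + 129696/34463 = 4617612049/1192281948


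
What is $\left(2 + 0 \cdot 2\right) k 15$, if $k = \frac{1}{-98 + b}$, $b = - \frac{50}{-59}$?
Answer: $- \frac{885}{2866} \approx -0.30879$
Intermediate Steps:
$b = \frac{50}{59}$ ($b = \left(-50\right) \left(- \frac{1}{59}\right) = \frac{50}{59} \approx 0.84746$)
$k = - \frac{59}{5732}$ ($k = \frac{1}{-98 + \frac{50}{59}} = \frac{1}{- \frac{5732}{59}} = - \frac{59}{5732} \approx -0.010293$)
$\left(2 + 0 \cdot 2\right) k 15 = \left(2 + 0 \cdot 2\right) \left(- \frac{59}{5732}\right) 15 = \left(2 + 0\right) \left(- \frac{59}{5732}\right) 15 = 2 \left(- \frac{59}{5732}\right) 15 = \left(- \frac{59}{2866}\right) 15 = - \frac{885}{2866}$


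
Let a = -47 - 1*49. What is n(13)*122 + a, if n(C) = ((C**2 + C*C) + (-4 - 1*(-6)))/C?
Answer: 40232/13 ≈ 3094.8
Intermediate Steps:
n(C) = (2 + 2*C**2)/C (n(C) = ((C**2 + C**2) + (-4 + 6))/C = (2*C**2 + 2)/C = (2 + 2*C**2)/C)
a = -96 (a = -47 - 49 = -96)
n(13)*122 + a = (2*13 + 2/13)*122 - 96 = (26 + 2*(1/13))*122 - 96 = (26 + 2/13)*122 - 96 = (340/13)*122 - 96 = 41480/13 - 96 = 40232/13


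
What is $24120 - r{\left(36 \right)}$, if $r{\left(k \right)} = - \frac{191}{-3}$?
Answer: $\frac{72169}{3} \approx 24056.0$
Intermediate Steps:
$r{\left(k \right)} = \frac{191}{3}$ ($r{\left(k \right)} = \left(-191\right) \left(- \frac{1}{3}\right) = \frac{191}{3}$)
$24120 - r{\left(36 \right)} = 24120 - \frac{191}{3} = \frac{72169}{3}$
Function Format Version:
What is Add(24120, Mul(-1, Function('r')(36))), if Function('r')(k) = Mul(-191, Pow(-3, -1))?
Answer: Rational(72169, 3) ≈ 24056.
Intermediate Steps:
Function('r')(k) = Rational(191, 3) (Function('r')(k) = Mul(-191, Rational(-1, 3)) = Rational(191, 3))
Add(24120, Mul(-1, Function('r')(36))) = Add(24120, Mul(-1, Rational(191, 3))) = Add(24120, Rational(-191, 3)) = Rational(72169, 3)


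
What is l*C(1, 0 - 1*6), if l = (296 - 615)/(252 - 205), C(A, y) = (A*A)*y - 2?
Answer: 2552/47 ≈ 54.298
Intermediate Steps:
C(A, y) = -2 + y*A² (C(A, y) = A²*y - 2 = y*A² - 2 = -2 + y*A²)
l = -319/47 ≈ -6.7872
l*C(1, 0 - 1*6) = -319*(-2 + (0 - 1*6)*1²)/47 = -319*(-2 + (0 - 6)*1)/47 = -319*(-2 - 6*1)/47 = -319*(-2 - 6)/47 = -319/47*(-8) = 2552/47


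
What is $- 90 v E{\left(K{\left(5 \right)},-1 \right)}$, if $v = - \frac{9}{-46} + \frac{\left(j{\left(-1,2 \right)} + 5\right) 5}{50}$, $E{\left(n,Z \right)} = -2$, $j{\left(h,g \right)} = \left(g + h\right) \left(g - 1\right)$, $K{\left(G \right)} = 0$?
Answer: $\frac{3294}{23} \approx 143.22$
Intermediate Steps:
$j{\left(h,g \right)} = \left(-1 + g\right) \left(g + h\right)$ ($j{\left(h,g \right)} = \left(g + h\right) \left(-1 + g\right) = \left(-1 + g\right) \left(g + h\right)$)
$v = \frac{183}{230}$ ($v = - \frac{9}{-46} + \frac{\left(\left(2^{2} - 2 - -1 + 2 \left(-1\right)\right) + 5\right) 5}{50} = \left(-9\right) \left(- \frac{1}{46}\right) + \left(\left(4 - 2 + 1 - 2\right) + 5\right) 5 \cdot \frac{1}{50} = \frac{9}{46} + \left(1 + 5\right) 5 \cdot \frac{1}{50} = \frac{9}{46} + 6 \cdot 5 \cdot \frac{1}{50} = \frac{9}{46} + 30 \cdot \frac{1}{50} = \frac{9}{46} + \frac{3}{5} = \frac{183}{230} \approx 0.79565$)
$- 90 v E{\left(K{\left(5 \right)},-1 \right)} = \left(-90\right) \frac{183}{230} \left(-2\right) = \left(- \frac{1647}{23}\right) \left(-2\right) = \frac{3294}{23}$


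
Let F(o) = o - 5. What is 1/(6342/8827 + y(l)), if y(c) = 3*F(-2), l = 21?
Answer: -1261/25575 ≈ -0.049306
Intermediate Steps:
F(o) = -5 + o
y(c) = -21 (y(c) = 3*(-5 - 2) = 3*(-7) = -21)
1/(6342/8827 + y(l)) = 1/(6342/8827 - 21) = 1/(6342*(1/8827) - 21) = 1/(906/1261 - 21) = 1/(-25575/1261) = -1261/25575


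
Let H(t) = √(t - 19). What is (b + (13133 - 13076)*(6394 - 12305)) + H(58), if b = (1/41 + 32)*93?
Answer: -13691898/41 + √39 ≈ -3.3394e+5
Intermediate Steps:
b = 122109/41 (b = (1/41 + 32)*93 = (1313/41)*93 = 122109/41 ≈ 2978.3)
H(t) = √(-19 + t)
(b + (13133 - 13076)*(6394 - 12305)) + H(58) = (122109/41 + (13133 - 13076)*(6394 - 12305)) + √(-19 + 58) = (122109/41 + 57*(-5911)) + √39 = (122109/41 - 336927) + √39 = -13691898/41 + √39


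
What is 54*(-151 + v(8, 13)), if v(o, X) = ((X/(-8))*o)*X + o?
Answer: -16848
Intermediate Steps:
v(o, X) = o - o*X²/8 (v(o, X) = ((X*(-⅛))*o)*X + o = ((-X/8)*o)*X + o = (-X*o/8)*X + o = -o*X²/8 + o = o - o*X²/8)
54*(-151 + v(8, 13)) = 54*(-151 + (⅛)*8*(8 - 1*13²)) = 54*(-151 + (⅛)*8*(8 - 1*169)) = 54*(-151 + (⅛)*8*(8 - 169)) = 54*(-151 + (⅛)*8*(-161)) = 54*(-151 - 161) = 54*(-312) = -16848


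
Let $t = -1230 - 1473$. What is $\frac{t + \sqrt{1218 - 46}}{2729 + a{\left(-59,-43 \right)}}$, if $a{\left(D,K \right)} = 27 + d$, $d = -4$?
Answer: $- \frac{2703}{2752} + \frac{\sqrt{293}}{1376} \approx -0.96976$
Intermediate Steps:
$a{\left(D,K \right)} = 23$ ($a{\left(D,K \right)} = 27 - 4 = 23$)
$t = -2703$ ($t = -1230 - 1473 = -2703$)
$\frac{t + \sqrt{1218 - 46}}{2729 + a{\left(-59,-43 \right)}} = \frac{-2703 + \sqrt{1218 - 46}}{2729 + 23} = \frac{-2703 + \sqrt{1172}}{2752} = \left(-2703 + 2 \sqrt{293}\right) \frac{1}{2752} = - \frac{2703}{2752} + \frac{\sqrt{293}}{1376}$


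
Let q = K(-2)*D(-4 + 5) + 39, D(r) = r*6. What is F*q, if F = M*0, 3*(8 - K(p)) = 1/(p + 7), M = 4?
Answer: 0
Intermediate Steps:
K(p) = 8 - 1/(3*(7 + p)) (K(p) = 8 - 1/(3*(p + 7)) = 8 - 1/(3*(7 + p)))
D(r) = 6*r
q = 433/5 (q = ((167 + 24*(-2))/(3*(7 - 2)))*(6*(-4 + 5)) + 39 = ((⅓)*(167 - 48)/5)*(6*1) + 39 = ((⅓)*(⅕)*119)*6 + 39 = (119/15)*6 + 39 = 238/5 + 39 = 433/5 ≈ 86.600)
F = 0 (F = 4*0 = 0)
F*q = 0*(433/5) = 0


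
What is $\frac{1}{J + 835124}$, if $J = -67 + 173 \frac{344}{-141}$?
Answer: $\frac{141}{117683525} \approx 1.1981 \cdot 10^{-6}$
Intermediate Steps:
$J = - \frac{68959}{141}$ ($J = -67 + 173 \cdot 344 \left(- \frac{1}{141}\right) = -67 + 173 \left(- \frac{344}{141}\right) = -67 - \frac{59512}{141} = - \frac{68959}{141} \approx -489.07$)
$\frac{1}{J + 835124} = \frac{1}{- \frac{68959}{141} + 835124} = \frac{1}{\frac{117683525}{141}} = \frac{141}{117683525}$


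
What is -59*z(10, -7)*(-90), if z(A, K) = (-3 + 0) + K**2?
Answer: 244260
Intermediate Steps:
z(A, K) = -3 + K**2
-59*z(10, -7)*(-90) = -59*(-3 + (-7)**2)*(-90) = -59*(-3 + 49)*(-90) = -59*46*(-90) = -2714*(-90) = 244260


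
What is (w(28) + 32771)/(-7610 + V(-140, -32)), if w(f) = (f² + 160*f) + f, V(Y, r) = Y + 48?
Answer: -38063/7702 ≈ -4.9420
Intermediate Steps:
V(Y, r) = 48 + Y
w(f) = f² + 161*f
(w(28) + 32771)/(-7610 + V(-140, -32)) = (28*(161 + 28) + 32771)/(-7610 + (48 - 140)) = (28*189 + 32771)/(-7610 - 92) = (5292 + 32771)/(-7702) = 38063*(-1/7702) = -38063/7702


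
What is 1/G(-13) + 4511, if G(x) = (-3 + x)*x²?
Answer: 12197743/2704 ≈ 4511.0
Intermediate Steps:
G(x) = x²*(-3 + x)
1/G(-13) + 4511 = 1/((-13)²*(-3 - 13)) + 4511 = 1/(169*(-16)) + 4511 = 1/(-2704) + 4511 = -1/2704 + 4511 = 12197743/2704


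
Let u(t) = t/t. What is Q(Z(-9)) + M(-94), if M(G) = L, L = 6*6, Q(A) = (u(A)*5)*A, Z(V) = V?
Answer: -9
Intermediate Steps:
u(t) = 1
Q(A) = 5*A (Q(A) = (1*5)*A = 5*A)
L = 36
M(G) = 36
Q(Z(-9)) + M(-94) = 5*(-9) + 36 = -45 + 36 = -9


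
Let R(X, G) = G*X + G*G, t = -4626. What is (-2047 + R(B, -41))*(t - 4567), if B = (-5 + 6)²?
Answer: 3741551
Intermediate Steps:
B = 1 (B = 1² = 1)
R(X, G) = G² + G*X (R(X, G) = G*X + G² = G² + G*X)
(-2047 + R(B, -41))*(t - 4567) = (-2047 - 41*(-41 + 1))*(-4626 - 4567) = (-2047 - 41*(-40))*(-9193) = (-2047 + 1640)*(-9193) = -407*(-9193) = 3741551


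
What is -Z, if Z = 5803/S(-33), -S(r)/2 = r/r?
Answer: 5803/2 ≈ 2901.5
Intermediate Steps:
S(r) = -2 (S(r) = -2*r/r = -2*1 = -2)
Z = -5803/2 (Z = 5803/(-2) = 5803*(-½) = -5803/2 ≈ -2901.5)
-Z = -1*(-5803/2) = 5803/2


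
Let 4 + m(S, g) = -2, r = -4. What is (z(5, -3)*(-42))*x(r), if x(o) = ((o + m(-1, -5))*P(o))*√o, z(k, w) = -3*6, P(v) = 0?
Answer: 0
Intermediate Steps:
m(S, g) = -6 (m(S, g) = -4 - 2 = -6)
z(k, w) = -18 (z(k, w) = -1*18 = -18)
x(o) = 0 (x(o) = ((o - 6)*0)*√o = ((-6 + o)*0)*√o = 0*√o = 0)
(z(5, -3)*(-42))*x(r) = -18*(-42)*0 = 756*0 = 0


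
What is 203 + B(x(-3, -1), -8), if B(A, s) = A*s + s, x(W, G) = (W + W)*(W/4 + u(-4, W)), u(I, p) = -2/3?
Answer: 127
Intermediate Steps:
u(I, p) = -2/3 (u(I, p) = -2*1/3 = -2/3)
x(W, G) = 2*W*(-2/3 + W/4) (x(W, G) = (W + W)*(W/4 - 2/3) = (2*W)*(W*(1/4) - 2/3) = (2*W)*(W/4 - 2/3) = (2*W)*(-2/3 + W/4) = 2*W*(-2/3 + W/4))
B(A, s) = s + A*s
203 + B(x(-3, -1), -8) = 203 - 8*(1 + (1/6)*(-3)*(-8 + 3*(-3))) = 203 - 8*(1 + (1/6)*(-3)*(-8 - 9)) = 203 - 8*(1 + (1/6)*(-3)*(-17)) = 203 - 8*(1 + 17/2) = 203 - 8*19/2 = 203 - 76 = 127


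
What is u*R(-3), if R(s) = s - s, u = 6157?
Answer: 0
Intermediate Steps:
R(s) = 0
u*R(-3) = 6157*0 = 0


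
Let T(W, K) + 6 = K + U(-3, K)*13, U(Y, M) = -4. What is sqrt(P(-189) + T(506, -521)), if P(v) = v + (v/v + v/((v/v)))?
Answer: 2*I*sqrt(239) ≈ 30.919*I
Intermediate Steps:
T(W, K) = -58 + K (T(W, K) = -6 + (K - 4*13) = -6 + (K - 52) = -6 + (-52 + K) = -58 + K)
P(v) = 1 + 2*v (P(v) = v + (1 + v/1) = v + (1 + v*1) = v + (1 + v) = 1 + 2*v)
sqrt(P(-189) + T(506, -521)) = sqrt((1 + 2*(-189)) + (-58 - 521)) = sqrt((1 - 378) - 579) = sqrt(-377 - 579) = sqrt(-956) = 2*I*sqrt(239)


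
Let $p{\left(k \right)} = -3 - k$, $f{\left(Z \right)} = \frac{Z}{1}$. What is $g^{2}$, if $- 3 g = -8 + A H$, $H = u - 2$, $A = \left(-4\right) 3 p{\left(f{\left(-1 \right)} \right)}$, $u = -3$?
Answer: $\frac{16384}{9} \approx 1820.4$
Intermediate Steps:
$f{\left(Z \right)} = Z$ ($f{\left(Z \right)} = Z 1 = Z$)
$A = 24$ ($A = \left(-4\right) 3 \left(-3 - -1\right) = - 12 \left(-3 + 1\right) = \left(-12\right) \left(-2\right) = 24$)
$H = -5$ ($H = -3 - 2 = -5$)
$g = \frac{128}{3}$ ($g = - \frac{-8 + 24 \left(-5\right)}{3} = - \frac{-8 - 120}{3} = \left(- \frac{1}{3}\right) \left(-128\right) = \frac{128}{3} \approx 42.667$)
$g^{2} = \left(\frac{128}{3}\right)^{2} = \frac{16384}{9}$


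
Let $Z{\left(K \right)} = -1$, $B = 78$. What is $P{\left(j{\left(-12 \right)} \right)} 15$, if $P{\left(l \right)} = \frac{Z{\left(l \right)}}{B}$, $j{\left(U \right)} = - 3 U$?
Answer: $- \frac{5}{26} \approx -0.19231$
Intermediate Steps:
$P{\left(l \right)} = - \frac{1}{78}$
$P{\left(j{\left(-12 \right)} \right)} 15 = \left(- \frac{1}{78}\right) 15 = - \frac{5}{26}$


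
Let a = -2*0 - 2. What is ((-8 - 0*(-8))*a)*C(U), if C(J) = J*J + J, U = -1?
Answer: 0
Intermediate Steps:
C(J) = J + J² (C(J) = J² + J = J + J²)
a = -2 (a = 0 - 2 = -2)
((-8 - 0*(-8))*a)*C(U) = ((-8 - 0*(-8))*(-2))*(-(1 - 1)) = ((-8 - 1*0)*(-2))*(-1*0) = ((-8 + 0)*(-2))*0 = -8*(-2)*0 = 16*0 = 0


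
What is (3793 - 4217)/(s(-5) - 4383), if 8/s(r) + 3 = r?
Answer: 53/548 ≈ 0.096715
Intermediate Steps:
s(r) = 8/(-3 + r)
(3793 - 4217)/(s(-5) - 4383) = (3793 - 4217)/(8/(-3 - 5) - 4383) = -424/(8/(-8) - 4383) = -424/(8*(-⅛) - 4383) = -424/(-1 - 4383) = -424/(-4384) = -424*(-1/4384) = 53/548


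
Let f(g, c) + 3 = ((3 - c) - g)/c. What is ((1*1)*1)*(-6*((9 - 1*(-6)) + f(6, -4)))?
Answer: -141/2 ≈ -70.500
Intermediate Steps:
f(g, c) = -3 + (3 - c - g)/c (f(g, c) = -3 + ((3 - c) - g)/c = -3 + (3 - c - g)/c)
((1*1)*1)*(-6*((9 - 1*(-6)) + f(6, -4))) = ((1*1)*1)*(-6*((9 - 1*(-6)) + (3 - 1*6 - 4*(-4))/(-4))) = (1*1)*(-6*((9 + 6) - (3 - 6 + 16)/4)) = 1*(-6*(15 - 1/4*13)) = 1*(-6*(15 - 13/4)) = 1*(-6*47/4) = 1*(-141/2) = -141/2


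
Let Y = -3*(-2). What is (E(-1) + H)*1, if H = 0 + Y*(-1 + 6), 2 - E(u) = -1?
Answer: 33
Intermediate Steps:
Y = 6
E(u) = 3 (E(u) = 2 - 1*(-1) = 2 + 1 = 3)
H = 30 (H = 0 + 6*(-1 + 6) = 0 + 6*5 = 0 + 30 = 30)
(E(-1) + H)*1 = (3 + 30)*1 = 33*1 = 33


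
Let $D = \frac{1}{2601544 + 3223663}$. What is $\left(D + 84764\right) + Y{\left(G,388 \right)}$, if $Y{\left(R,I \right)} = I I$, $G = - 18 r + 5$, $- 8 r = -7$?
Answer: $\frac{1370717808757}{5825207} \approx 2.3531 \cdot 10^{5}$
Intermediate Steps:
$r = \frac{7}{8}$ ($r = \left(- \frac{1}{8}\right) \left(-7\right) = \frac{7}{8} \approx 0.875$)
$G = - \frac{43}{4}$ ($G = \left(-18\right) \frac{7}{8} + 5 = - \frac{63}{4} + 5 = - \frac{43}{4} \approx -10.75$)
$D = \frac{1}{5825207} \approx 1.7167 \cdot 10^{-7}$
$Y{\left(R,I \right)} = I^{2}$
$\left(D + 84764\right) + Y{\left(G,388 \right)} = \left(\frac{1}{5825207} + 84764\right) + 388^{2} = \frac{493767846149}{5825207} + 150544 = \frac{1370717808757}{5825207}$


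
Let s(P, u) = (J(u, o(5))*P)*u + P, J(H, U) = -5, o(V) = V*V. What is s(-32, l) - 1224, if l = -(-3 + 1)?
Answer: -936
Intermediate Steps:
l = 2 (l = -1*(-2) = 2)
o(V) = V²
s(P, u) = P - 5*P*u (s(P, u) = (-5*P)*u + P = -5*P*u + P = P - 5*P*u)
s(-32, l) - 1224 = -32*(1 - 5*2) - 1224 = -32*(1 - 10) - 1224 = -32*(-9) - 1224 = 288 - 1224 = -936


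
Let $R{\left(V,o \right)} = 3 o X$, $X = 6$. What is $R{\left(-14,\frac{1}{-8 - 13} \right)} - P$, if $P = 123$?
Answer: $- \frac{867}{7} \approx -123.86$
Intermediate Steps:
$R{\left(V,o \right)} = 18 o$ ($R{\left(V,o \right)} = 3 o 6 = 18 o$)
$R{\left(-14,\frac{1}{-8 - 13} \right)} - P = \frac{18}{-8 - 13} - 123 = \frac{18}{-21} - 123 = 18 \left(- \frac{1}{21}\right) - 123 = - \frac{6}{7} - 123 = - \frac{867}{7}$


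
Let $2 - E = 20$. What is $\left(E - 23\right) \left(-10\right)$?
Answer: $410$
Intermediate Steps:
$E = -18$ ($E = 2 - 20 = -18$)
$\left(E - 23\right) \left(-10\right) = \left(-18 - 23\right) \left(-10\right) = \left(-41\right) \left(-10\right) = 410$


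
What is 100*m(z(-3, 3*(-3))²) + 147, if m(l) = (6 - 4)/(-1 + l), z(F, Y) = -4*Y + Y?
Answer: 13402/91 ≈ 147.27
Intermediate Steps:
z(F, Y) = -3*Y
m(l) = 2/(-1 + l)
100*m(z(-3, 3*(-3))²) + 147 = 100*(2/(-1 + (-9*(-3))²)) + 147 = 100*(2/(-1 + (-3*(-9))²)) + 147 = 100*(2/(-1 + 27²)) + 147 = 100*(2/(-1 + 729)) + 147 = 100*(2/728) + 147 = 100*(2*(1/728)) + 147 = 100*(1/364) + 147 = 25/91 + 147 = 13402/91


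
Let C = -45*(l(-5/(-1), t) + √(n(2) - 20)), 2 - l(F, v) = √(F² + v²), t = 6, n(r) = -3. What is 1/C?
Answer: -1/(90 - 45*√61 + 45*I*√23) ≈ 0.0022748 + 0.0018777*I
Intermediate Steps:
l(F, v) = 2 - √(F² + v²)
C = -90 + 45*√61 - 45*I*√23 (C = -45*((2 - √((-5/(-1))² + 6²)) + √(-3 - 20)) = -45*((2 - √((-5*(-1))² + 36)) + √(-23)) = -45*((2 - √(5² + 36)) + I*√23) = -45*((2 - √(25 + 36)) + I*√23) = -45*((2 - √61) + I*√23) = -45*(2 - √61 + I*√23) = -90 + 45*√61 - 45*I*√23 ≈ 261.46 - 215.81*I)
1/C = 1/(-90 + 45*√61 - 45*I*√23)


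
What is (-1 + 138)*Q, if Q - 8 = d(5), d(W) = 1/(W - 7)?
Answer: 2055/2 ≈ 1027.5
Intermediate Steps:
d(W) = 1/(-7 + W)
Q = 15/2 (Q = 8 + 1/(-7 + 5) = 8 + 1/(-2) = 8 - ½ = 15/2 ≈ 7.5000)
(-1 + 138)*Q = (-1 + 138)*(15/2) = 137*(15/2) = 2055/2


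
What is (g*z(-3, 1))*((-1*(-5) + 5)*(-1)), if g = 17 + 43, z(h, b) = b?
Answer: -600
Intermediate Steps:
g = 60
(g*z(-3, 1))*((-1*(-5) + 5)*(-1)) = (60*1)*((-1*(-5) + 5)*(-1)) = 60*((5 + 5)*(-1)) = 60*(10*(-1)) = 60*(-10) = -600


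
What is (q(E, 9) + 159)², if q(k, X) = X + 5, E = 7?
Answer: 29929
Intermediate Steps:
q(k, X) = 5 + X
(q(E, 9) + 159)² = ((5 + 9) + 159)² = (14 + 159)² = 173² = 29929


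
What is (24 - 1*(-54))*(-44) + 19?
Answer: -3413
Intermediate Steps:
(24 - 1*(-54))*(-44) + 19 = (24 + 54)*(-44) + 19 = 78*(-44) + 19 = -3432 + 19 = -3413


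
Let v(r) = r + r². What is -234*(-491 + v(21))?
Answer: 6786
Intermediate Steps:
-234*(-491 + v(21)) = -234*(-491 + 21*(1 + 21)) = -234*(-491 + 21*22) = -234*(-491 + 462) = -234*(-29) = 6786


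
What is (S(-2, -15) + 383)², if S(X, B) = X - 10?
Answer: 137641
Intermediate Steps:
S(X, B) = -10 + X
(S(-2, -15) + 383)² = ((-10 - 2) + 383)² = (-12 + 383)² = 371² = 137641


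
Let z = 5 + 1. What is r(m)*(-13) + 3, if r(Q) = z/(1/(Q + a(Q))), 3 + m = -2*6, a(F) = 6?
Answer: 705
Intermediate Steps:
z = 6
m = -15 (m = -3 - 2*6 = -3 - 12 = -15)
r(Q) = 36 + 6*Q (r(Q) = 6/(1/(Q + 6)) = 6/(1/(6 + Q)) = 6*(6 + Q) = 36 + 6*Q)
r(m)*(-13) + 3 = (36 + 6*(-15))*(-13) + 3 = (36 - 90)*(-13) + 3 = -54*(-13) + 3 = 702 + 3 = 705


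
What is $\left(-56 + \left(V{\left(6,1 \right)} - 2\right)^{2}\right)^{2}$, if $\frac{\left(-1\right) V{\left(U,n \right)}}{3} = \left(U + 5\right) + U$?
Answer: $7579009$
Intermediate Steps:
$V{\left(U,n \right)} = -15 - 6 U$ ($V{\left(U,n \right)} = - 3 \left(\left(U + 5\right) + U\right) = - 3 \left(\left(5 + U\right) + U\right) = - 3 \left(5 + 2 U\right) = -15 - 6 U$)
$\left(-56 + \left(V{\left(6,1 \right)} - 2\right)^{2}\right)^{2} = \left(-56 + \left(\left(-15 - 36\right) - 2\right)^{2}\right)^{2} = \left(-56 + \left(-51 - 2\right)^{2}\right)^{2} = \left(-56 + \left(-53\right)^{2}\right)^{2} = \left(-56 + 2809\right)^{2} = 2753^{2} = 7579009$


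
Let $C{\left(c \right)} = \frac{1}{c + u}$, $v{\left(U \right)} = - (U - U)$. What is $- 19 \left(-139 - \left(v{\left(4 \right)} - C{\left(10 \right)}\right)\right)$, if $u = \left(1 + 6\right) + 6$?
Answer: $\frac{60724}{23} \approx 2640.2$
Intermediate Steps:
$u = 13$ ($u = 7 + 6 = 13$)
$v{\left(U \right)} = 0$ ($v{\left(U \right)} = \left(-1\right) 0 = 0$)
$C{\left(c \right)} = \frac{1}{13 + c}$ ($C{\left(c \right)} = \frac{1}{c + 13} = \frac{1}{13 + c}$)
$- 19 \left(-139 - \left(v{\left(4 \right)} - C{\left(10 \right)}\right)\right) = - 19 \left(-139 - \left(0 - \frac{1}{13 + 10}\right)\right) = - 19 \left(-139 - \left(0 - \frac{1}{23}\right)\right) = - 19 \left(-139 - - \frac{1}{23}\right) = - 19 \left(-139 + \frac{1}{23}\right) = \left(-19\right) \left(- \frac{3196}{23}\right) = \frac{60724}{23}$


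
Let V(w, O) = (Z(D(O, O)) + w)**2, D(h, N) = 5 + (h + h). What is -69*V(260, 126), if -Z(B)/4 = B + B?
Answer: -222567504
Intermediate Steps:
D(h, N) = 5 + 2*h
Z(B) = -8*B (Z(B) = -4*(B + B) = -8*B)
V(w, O) = (-40 + w - 16*O)**2 (V(w, O) = (-8*(5 + 2*O) + w)**2 = ((-40 - 16*O) + w)**2 = (-40 + w - 16*O)**2)
-69*V(260, 126) = -69*(-40 + 260 - 16*126)**2 = -69*(-40 + 260 - 2016)**2 = -69*(-1796)**2 = -69*3225616 = -222567504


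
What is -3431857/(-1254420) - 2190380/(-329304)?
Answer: 161574196547/17211896820 ≈ 9.3874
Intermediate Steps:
-3431857/(-1254420) - 2190380/(-329304) = -3431857*(-1/1254420) - 2190380*(-1/329304) = 3431857/1254420 + 547595/82326 = 161574196547/17211896820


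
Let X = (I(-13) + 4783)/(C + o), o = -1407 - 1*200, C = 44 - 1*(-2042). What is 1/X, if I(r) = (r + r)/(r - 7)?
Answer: 4790/47843 ≈ 0.10012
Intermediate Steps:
I(r) = 2*r/(-7 + r) (I(r) = (2*r)/(-7 + r) = 2*r/(-7 + r))
C = 2086 (C = 44 + 2042 = 2086)
o = -1607 (o = -1407 - 200 = -1607)
X = 47843/4790 (X = (2*(-13)/(-7 - 13) + 4783)/(2086 - 1607) = (2*(-13)/(-20) + 4783)/479 = (2*(-13)*(-1/20) + 4783)*(1/479) = (13/10 + 4783)*(1/479) = (47843/10)*(1/479) = 47843/4790 ≈ 9.9881)
1/X = 1/(47843/4790) = 4790/47843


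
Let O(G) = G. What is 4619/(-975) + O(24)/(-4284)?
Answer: -183437/38675 ≈ -4.7430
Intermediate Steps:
4619/(-975) + O(24)/(-4284) = 4619/(-975) + 24/(-4284) = 4619*(-1/975) + 24*(-1/4284) = -4619/975 - 2/357 = -183437/38675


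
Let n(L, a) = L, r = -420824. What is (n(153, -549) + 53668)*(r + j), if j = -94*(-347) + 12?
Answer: -20892989274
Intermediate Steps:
j = 32630 (j = 32618 + 12 = 32630)
(n(153, -549) + 53668)*(r + j) = (153 + 53668)*(-420824 + 32630) = 53821*(-388194) = -20892989274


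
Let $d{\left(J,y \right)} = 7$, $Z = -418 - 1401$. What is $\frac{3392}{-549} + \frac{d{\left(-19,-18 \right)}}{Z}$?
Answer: $- \frac{6173891}{998631} \approx -6.1824$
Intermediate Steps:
$Z = -1819$ ($Z = -418 - 1401 = -1819$)
$\frac{3392}{-549} + \frac{d{\left(-19,-18 \right)}}{Z} = \frac{3392}{-549} + \frac{7}{-1819} = 3392 \left(- \frac{1}{549}\right) + 7 \left(- \frac{1}{1819}\right) = - \frac{3392}{549} - \frac{7}{1819} = - \frac{6173891}{998631}$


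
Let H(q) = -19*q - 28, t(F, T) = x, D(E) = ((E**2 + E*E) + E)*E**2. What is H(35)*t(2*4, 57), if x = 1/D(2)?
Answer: -693/40 ≈ -17.325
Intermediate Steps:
D(E) = E**2*(E + 2*E**2) (D(E) = ((E**2 + E**2) + E)*E**2 = (2*E**2 + E)*E**2 = (E + 2*E**2)*E**2 = E**2*(E + 2*E**2))
x = 1/40 (x = 1/(2**3*(1 + 2*2)) = 1/(8*(1 + 4)) = 1/(8*5) = 1/40 ≈ 0.025000)
t(F, T) = 1/40
H(q) = -28 - 19*q
H(35)*t(2*4, 57) = (-28 - 19*35)*(1/40) = (-28 - 665)*(1/40) = -693*1/40 = -693/40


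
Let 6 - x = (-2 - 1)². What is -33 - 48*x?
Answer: 111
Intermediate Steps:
x = -3 (x = 6 - (-2 - 1)² = 6 - 1*(-3)² = 6 - 1*9 = 6 - 9 = -3)
-33 - 48*x = -33 - 48*(-3) = -33 + 144 = 111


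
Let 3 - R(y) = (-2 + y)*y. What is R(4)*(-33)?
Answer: 165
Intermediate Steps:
R(y) = 3 - y*(-2 + y) (R(y) = 3 - (-2 + y)*y = 3 - y*(-2 + y))
R(4)*(-33) = (3 - 1*4² + 2*4)*(-33) = (3 - 1*16 + 8)*(-33) = (3 - 16 + 8)*(-33) = -5*(-33) = 165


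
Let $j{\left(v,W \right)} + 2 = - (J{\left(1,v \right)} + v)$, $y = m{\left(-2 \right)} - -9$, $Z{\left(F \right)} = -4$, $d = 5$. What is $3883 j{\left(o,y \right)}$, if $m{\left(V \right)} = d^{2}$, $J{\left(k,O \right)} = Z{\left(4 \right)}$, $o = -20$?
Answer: $85426$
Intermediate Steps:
$J{\left(k,O \right)} = -4$
$m{\left(V \right)} = 25$ ($m{\left(V \right)} = 5^{2} = 25$)
$y = 34$ ($y = 25 - -9 = 25 + 9 = 34$)
$j{\left(v,W \right)} = 2 - v$ ($j{\left(v,W \right)} = -2 - \left(-4 + v\right) = 2 - v$)
$3883 j{\left(o,y \right)} = 3883 \left(2 - -20\right) = 3883 \left(2 + 20\right) = 3883 \cdot 22 = 85426$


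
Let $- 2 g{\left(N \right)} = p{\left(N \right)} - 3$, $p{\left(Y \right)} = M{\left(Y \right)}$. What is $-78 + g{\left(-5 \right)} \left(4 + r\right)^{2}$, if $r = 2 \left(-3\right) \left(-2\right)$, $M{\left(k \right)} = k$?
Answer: $946$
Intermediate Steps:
$p{\left(Y \right)} = Y$
$r = 12$ ($r = \left(-6\right) \left(-2\right) = 12$)
$g{\left(N \right)} = \frac{3}{2} - \frac{N}{2}$ ($g{\left(N \right)} = - \frac{N - 3}{2} = - \frac{-3 + N}{2} = \frac{3}{2} - \frac{N}{2}$)
$-78 + g{\left(-5 \right)} \left(4 + r\right)^{2} = -78 + \left(\frac{3}{2} - - \frac{5}{2}\right) \left(4 + 12\right)^{2} = -78 + \left(\frac{3}{2} + \frac{5}{2}\right) 16^{2} = -78 + 4 \cdot 256 = -78 + 1024 = 946$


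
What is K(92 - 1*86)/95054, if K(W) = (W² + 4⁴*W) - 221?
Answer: 1351/95054 ≈ 0.014213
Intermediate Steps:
K(W) = -221 + W² + 256*W (K(W) = (W² + 256*W) - 221 = -221 + W² + 256*W)
K(92 - 1*86)/95054 = (-221 + (92 - 1*86)² + 256*(92 - 1*86))/95054 = (-221 + (92 - 86)² + 256*(92 - 86))*(1/95054) = (-221 + 6² + 256*6)*(1/95054) = (-221 + 36 + 1536)*(1/95054) = 1351*(1/95054) = 1351/95054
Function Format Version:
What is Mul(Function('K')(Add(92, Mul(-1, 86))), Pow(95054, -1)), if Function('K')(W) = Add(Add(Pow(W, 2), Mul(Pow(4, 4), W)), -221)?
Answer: Rational(1351, 95054) ≈ 0.014213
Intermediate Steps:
Function('K')(W) = Add(-221, Pow(W, 2), Mul(256, W)) (Function('K')(W) = Add(Add(Pow(W, 2), Mul(256, W)), -221) = Add(-221, Pow(W, 2), Mul(256, W)))
Mul(Function('K')(Add(92, Mul(-1, 86))), Pow(95054, -1)) = Mul(Add(-221, Pow(Add(92, Mul(-1, 86)), 2), Mul(256, Add(92, Mul(-1, 86)))), Pow(95054, -1)) = Mul(Add(-221, Pow(Add(92, -86), 2), Mul(256, Add(92, -86))), Rational(1, 95054)) = Mul(Add(-221, Pow(6, 2), Mul(256, 6)), Rational(1, 95054)) = Mul(Add(-221, 36, 1536), Rational(1, 95054)) = Mul(1351, Rational(1, 95054)) = Rational(1351, 95054)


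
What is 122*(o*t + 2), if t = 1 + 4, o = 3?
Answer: 2074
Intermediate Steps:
t = 5
122*(o*t + 2) = 122*(3*5 + 2) = 122*(15 + 2) = 122*17 = 2074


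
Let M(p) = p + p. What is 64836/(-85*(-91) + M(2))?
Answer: 64836/7739 ≈ 8.3778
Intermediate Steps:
M(p) = 2*p
64836/(-85*(-91) + M(2)) = 64836/(-85*(-91) + 2*2) = 64836/(7735 + 4) = 64836/7739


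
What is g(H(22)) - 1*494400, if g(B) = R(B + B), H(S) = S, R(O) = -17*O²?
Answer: -527312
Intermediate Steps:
g(B) = -68*B² (g(B) = -17*(B + B)² = -17*4*B² = -68*B²)
g(H(22)) - 1*494400 = -68*22² - 1*494400 = -68*484 - 494400 = -32912 - 494400 = -527312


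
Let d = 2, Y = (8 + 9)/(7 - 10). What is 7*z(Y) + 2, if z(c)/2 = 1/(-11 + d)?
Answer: 4/9 ≈ 0.44444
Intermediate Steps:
Y = -17/3 (Y = 17/(-3) = 17*(-⅓) = -17/3 ≈ -5.6667)
z(c) = -2/9 (z(c) = 2/(-11 + 2) = 2/(-9) = 2*(-⅑) = -2/9)
7*z(Y) + 2 = 7*(-2/9) + 2 = -14/9 + 2 = 4/9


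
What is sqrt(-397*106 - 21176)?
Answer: I*sqrt(63258) ≈ 251.51*I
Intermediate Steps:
sqrt(-397*106 - 21176) = sqrt(-42082 - 21176) = sqrt(-63258) = I*sqrt(63258)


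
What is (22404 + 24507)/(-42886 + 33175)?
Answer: -15637/3237 ≈ -4.8307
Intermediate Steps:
(22404 + 24507)/(-42886 + 33175) = 46911/(-9711) = 46911*(-1/9711) = -15637/3237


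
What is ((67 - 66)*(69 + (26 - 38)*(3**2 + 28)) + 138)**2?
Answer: 56169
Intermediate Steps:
((67 - 66)*(69 + (26 - 38)*(3**2 + 28)) + 138)**2 = (1*(69 - 12*(9 + 28)) + 138)**2 = (1*(69 - 12*37) + 138)**2 = (1*(69 - 444) + 138)**2 = (1*(-375) + 138)**2 = (-375 + 138)**2 = (-237)**2 = 56169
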